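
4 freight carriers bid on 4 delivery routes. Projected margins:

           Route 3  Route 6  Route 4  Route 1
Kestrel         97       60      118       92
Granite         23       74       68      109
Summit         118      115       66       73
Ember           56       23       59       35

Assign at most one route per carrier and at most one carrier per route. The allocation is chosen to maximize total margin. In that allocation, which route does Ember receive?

This is the linear assignment problem.
Optimal: Kestrel→Route 4 ($118k), Granite→Route 1 ($109k), Summit→Route 6 ($115k), Ember→Route 3 ($56k) — total 118+109+115+56 = $398k.
Next-best assignment: Kestrel→Route 3, Granite→Route 1, Summit→Route 6, Ember→Route 4 = $380k.
Ember's own top route is Route 4 ($59k), but forcing Ember→Route 4 and reassigning the rest optimally gives only $380k — worse by 18.

Ember receives Route 3.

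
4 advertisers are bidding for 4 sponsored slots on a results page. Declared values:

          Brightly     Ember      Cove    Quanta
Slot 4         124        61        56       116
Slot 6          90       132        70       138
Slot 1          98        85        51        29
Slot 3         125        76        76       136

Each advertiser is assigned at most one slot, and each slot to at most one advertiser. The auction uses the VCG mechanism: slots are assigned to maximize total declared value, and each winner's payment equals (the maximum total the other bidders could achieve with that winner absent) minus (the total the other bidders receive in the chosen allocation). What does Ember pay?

Ember pays $27.

Efficient allocation: Brightly→Slot 4 ($124), Ember→Slot 6 ($132), Cove→Slot 1 ($51), Quanta→Slot 3 ($136); total welfare W = $443.
Ember receives Slot 6 at value $132, so the others get W − 132 = $311.
Without Ember: best allocation of the remaining 3 bidders over all 4 slots is Brightly→Slot 4 ($124), Cove→Slot 3 ($76), Quanta→Slot 6 ($138), total $338.
VCG payment = (others' best without Ember) − (others' welfare with Ember) = 338 − 311 = $27.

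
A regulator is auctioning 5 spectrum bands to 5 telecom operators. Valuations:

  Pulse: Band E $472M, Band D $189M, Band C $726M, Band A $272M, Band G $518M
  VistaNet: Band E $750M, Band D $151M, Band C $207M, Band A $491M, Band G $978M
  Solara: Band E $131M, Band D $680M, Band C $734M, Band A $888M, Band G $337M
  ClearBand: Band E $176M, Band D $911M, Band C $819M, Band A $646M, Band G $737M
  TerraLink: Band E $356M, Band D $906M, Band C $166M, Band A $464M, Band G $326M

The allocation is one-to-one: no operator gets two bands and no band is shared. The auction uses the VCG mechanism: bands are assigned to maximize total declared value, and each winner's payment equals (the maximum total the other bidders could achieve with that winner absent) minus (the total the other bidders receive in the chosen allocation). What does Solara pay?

Solara pays $81M.

Efficient allocation: Pulse→Band E ($472M), VistaNet→Band G ($978M), Solara→Band A ($888M), ClearBand→Band C ($819M), TerraLink→Band D ($906M); total welfare W = $4063M.
Solara receives Band A at value $888M, so the others get W − 888 = $3175M.
Without Solara: best allocation of the remaining 4 bidders over all 5 bands is Pulse→Band C ($726M), VistaNet→Band G ($978M), ClearBand→Band A ($646M), TerraLink→Band D ($906M), total $3256M.
VCG payment = (others' best without Solara) − (others' welfare with Solara) = 3256 − 3175 = $81M.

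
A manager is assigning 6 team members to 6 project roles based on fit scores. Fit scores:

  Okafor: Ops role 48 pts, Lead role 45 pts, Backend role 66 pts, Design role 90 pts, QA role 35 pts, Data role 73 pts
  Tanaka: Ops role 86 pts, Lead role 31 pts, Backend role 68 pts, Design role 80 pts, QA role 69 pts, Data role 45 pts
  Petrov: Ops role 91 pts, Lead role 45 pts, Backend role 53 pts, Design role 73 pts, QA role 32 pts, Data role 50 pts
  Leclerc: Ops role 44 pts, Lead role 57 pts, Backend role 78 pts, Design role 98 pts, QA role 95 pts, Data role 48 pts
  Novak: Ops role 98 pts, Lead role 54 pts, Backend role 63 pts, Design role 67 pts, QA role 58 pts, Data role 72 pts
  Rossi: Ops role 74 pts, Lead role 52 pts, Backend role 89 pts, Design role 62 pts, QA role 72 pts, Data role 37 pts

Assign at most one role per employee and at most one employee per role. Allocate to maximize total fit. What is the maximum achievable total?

Optimal: Okafor→Data role (73 pts), Tanaka→Design role (80 pts), Petrov→Ops role (91 pts), Leclerc→QA role (95 pts), Novak→Lead role (54 pts), Rossi→Backend role (89 pts) — total 73+80+91+95+54+89 = 482 pts.
Max-entry greedy (repeatedly take the single best remaining cell) gives 472 pts, worse by 10.
Next-best assignment: Okafor→Data role, Tanaka→Design role, Petrov→Lead role, Leclerc→QA role, Novak→Ops role, Rossi→Backend role = 480 pts.
No other one-to-one assignment exceeds 482 pts.

Max total: 482 pts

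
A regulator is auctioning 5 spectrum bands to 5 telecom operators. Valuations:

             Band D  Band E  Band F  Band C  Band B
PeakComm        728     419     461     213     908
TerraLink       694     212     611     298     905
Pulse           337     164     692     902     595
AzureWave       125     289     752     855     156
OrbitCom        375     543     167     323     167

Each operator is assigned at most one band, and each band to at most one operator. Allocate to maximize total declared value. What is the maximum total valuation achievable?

Optimal: PeakComm→Band D ($728M), TerraLink→Band B ($905M), Pulse→Band C ($902M), AzureWave→Band F ($752M), OrbitCom→Band E ($543M) — total 728+905+902+752+543 = $3830M.
Row-greedy (each operator in turn takes its best remaining band) gives $3799M, worse by 31.
Swapping TerraLink↔AzureWave (TerraLink→Band F $611M, AzureWave→Band B $156M) loses 890.
No other one-to-one assignment exceeds $3830M.

Max total: $3830M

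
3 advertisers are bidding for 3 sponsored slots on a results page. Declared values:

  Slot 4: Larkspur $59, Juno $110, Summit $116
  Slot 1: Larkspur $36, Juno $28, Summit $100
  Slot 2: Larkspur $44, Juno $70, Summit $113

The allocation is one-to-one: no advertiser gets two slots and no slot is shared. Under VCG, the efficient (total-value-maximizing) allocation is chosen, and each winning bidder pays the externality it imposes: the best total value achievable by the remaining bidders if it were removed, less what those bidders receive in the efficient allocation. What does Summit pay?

Efficient allocation: Larkspur→Slot 1 ($36), Juno→Slot 4 ($110), Summit→Slot 2 ($113); total welfare W = $259.
Summit receives Slot 2 at value $113, so the others get W − 113 = $146.
Without Summit: best allocation of the remaining 2 bidders over all 3 slots is Larkspur→Slot 2 ($44), Juno→Slot 4 ($110), total $154.
VCG payment = (others' best without Summit) − (others' welfare with Summit) = 154 − 146 = $8.

Summit pays $8.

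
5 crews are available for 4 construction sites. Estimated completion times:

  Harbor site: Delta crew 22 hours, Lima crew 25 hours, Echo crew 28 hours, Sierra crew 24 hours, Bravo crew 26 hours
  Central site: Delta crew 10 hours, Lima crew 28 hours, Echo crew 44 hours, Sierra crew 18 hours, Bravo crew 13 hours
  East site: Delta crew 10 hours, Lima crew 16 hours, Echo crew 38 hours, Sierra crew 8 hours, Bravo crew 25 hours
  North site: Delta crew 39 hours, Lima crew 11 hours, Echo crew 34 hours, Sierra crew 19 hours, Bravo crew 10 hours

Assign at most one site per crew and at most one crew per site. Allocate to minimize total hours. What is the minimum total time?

Minimum total: 53 hours

This is a one-to-one assignment (minimum-cost bipartite matching).
Optimal: Lima crew→Harbor site (25 hours), Delta crew→Central site (10 hours), Sierra crew→East site (8 hours), Bravo crew→North site (10 hours) — total 25+10+8+10 = 53 hours.
Column-greedy (each site in turn goes to its cheapest remaining crew) gives 54 hours, worse by 1.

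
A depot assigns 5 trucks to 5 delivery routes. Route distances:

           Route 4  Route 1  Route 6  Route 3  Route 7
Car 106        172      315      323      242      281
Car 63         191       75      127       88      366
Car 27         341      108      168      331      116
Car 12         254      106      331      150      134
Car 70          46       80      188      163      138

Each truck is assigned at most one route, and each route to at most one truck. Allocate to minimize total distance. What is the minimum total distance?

This is the linear assignment problem.
Optimal: Car 106→Route 3 (242 km), Car 63→Route 6 (127 km), Car 27→Route 7 (116 km), Car 12→Route 1 (106 km), Car 70→Route 4 (46 km) — total 242+127+116+106+46 = 637 km.
Column-greedy (each route in turn goes to its cheapest remaining truck) gives 720 km, worse by 83.
Next-best assignment: Car 106→Route 4, Car 63→Route 3, Car 27→Route 6, Car 12→Route 7, Car 70→Route 1 = 642 km.
Every other assignment is strictly worse.

Min total: 637 km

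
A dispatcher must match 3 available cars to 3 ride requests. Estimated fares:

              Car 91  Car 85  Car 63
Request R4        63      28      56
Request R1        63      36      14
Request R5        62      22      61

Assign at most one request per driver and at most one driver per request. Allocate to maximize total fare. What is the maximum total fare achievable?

Max total: $160

Optimal: Car 91→Request R4 ($63), Car 85→Request R1 ($36), Car 63→Request R5 ($61) — total 63+36+61 = $160.
Next-best assignment: Car 91→Request R5, Car 85→Request R1, Car 63→Request R4 = $154.
Swapping Car 85↔Car 63 (Car 85→Request R5 $22, Car 63→Request R1 $14) loses 61.
Every other assignment is strictly worse.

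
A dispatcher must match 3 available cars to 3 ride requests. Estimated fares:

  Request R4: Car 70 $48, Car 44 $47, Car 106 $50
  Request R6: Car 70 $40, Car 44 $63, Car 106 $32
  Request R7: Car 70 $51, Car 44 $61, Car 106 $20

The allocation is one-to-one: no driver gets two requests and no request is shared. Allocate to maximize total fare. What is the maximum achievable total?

Max total: $164

Optimal: Car 70→Request R7 ($51), Car 44→Request R6 ($63), Car 106→Request R4 ($50) — total 51+63+50 = $164.
Next-best assignment: Car 70→Request R6, Car 44→Request R7, Car 106→Request R4 = $151.
No other one-to-one assignment exceeds $164.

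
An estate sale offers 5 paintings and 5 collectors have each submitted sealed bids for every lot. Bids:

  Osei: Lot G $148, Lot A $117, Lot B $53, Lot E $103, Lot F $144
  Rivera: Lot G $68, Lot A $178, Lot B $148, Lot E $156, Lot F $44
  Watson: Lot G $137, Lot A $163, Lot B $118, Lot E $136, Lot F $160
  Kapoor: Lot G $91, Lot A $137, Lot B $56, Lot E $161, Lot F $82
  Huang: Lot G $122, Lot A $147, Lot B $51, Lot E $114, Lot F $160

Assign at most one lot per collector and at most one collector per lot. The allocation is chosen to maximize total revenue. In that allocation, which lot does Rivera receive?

This is the linear assignment problem.
Optimal: Osei→Lot G ($148), Rivera→Lot B ($148), Watson→Lot A ($163), Kapoor→Lot E ($161), Huang→Lot F ($160) — total 148+148+163+161+160 = $780.
Column-greedy (each lot in turn goes to its best remaining collector) gives $765, worse by 15.
Swapping Osei↔Rivera (Osei→Lot B $53, Rivera→Lot G $68) loses 175.
Rivera's own top lot is Lot A ($178), but forcing Rivera→Lot A and reassigning the rest optimally gives only $765 — worse by 15.

Rivera receives Lot B.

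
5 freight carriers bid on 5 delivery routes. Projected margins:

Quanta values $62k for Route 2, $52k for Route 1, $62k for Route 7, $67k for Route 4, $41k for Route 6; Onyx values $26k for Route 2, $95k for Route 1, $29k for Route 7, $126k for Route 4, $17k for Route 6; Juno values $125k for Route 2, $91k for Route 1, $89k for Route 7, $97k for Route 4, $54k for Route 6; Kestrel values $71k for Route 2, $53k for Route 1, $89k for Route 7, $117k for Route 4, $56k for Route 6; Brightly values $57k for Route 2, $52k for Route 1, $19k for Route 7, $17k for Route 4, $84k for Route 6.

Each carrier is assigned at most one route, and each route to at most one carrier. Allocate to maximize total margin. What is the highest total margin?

Max total: $483k

Optimal: Quanta→Route 7 ($62k), Onyx→Route 1 ($95k), Juno→Route 2 ($125k), Kestrel→Route 4 ($117k), Brightly→Route 6 ($84k) — total 62+95+125+117+84 = $483k.
Max-entry greedy (repeatedly take the single best remaining cell) gives $476k, worse by 7.
Next-best assignment: Quanta→Route 1, Onyx→Route 4, Juno→Route 2, Kestrel→Route 7, Brightly→Route 6 = $476k.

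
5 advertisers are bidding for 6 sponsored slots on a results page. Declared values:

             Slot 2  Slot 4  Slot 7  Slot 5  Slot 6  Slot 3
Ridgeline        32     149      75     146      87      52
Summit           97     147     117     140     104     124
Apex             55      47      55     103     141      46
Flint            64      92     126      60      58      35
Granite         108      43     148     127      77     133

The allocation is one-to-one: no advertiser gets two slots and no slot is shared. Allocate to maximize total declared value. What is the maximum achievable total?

Max total: $693

Optimal: Ridgeline→Slot 5 ($146), Summit→Slot 4 ($147), Apex→Slot 6 ($141), Flint→Slot 7 ($126), Granite→Slot 3 ($133) — total 146+147+141+126+133 = $693.
Row-greedy (each advertiser in turn takes its best remaining slot) gives $689, worse by 4.
Every other assignment is strictly worse.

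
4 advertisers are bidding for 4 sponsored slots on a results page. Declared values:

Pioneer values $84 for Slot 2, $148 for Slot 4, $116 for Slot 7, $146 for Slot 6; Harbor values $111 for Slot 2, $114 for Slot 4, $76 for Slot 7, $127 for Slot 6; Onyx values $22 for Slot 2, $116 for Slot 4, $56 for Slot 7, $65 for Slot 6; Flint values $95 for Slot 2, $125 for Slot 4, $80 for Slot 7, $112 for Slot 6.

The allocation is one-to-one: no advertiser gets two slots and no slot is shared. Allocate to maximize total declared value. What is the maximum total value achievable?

Treat this as an assignment problem: match each advertiser to one slot.
Optimal: Pioneer→Slot 7 ($116), Harbor→Slot 2 ($111), Onyx→Slot 4 ($116), Flint→Slot 6 ($112) — total 116+111+116+112 = $455.
Row-greedy (each advertiser in turn takes its best remaining slot) gives $426, worse by 29.
No other one-to-one assignment exceeds $455.

Maximum total: $455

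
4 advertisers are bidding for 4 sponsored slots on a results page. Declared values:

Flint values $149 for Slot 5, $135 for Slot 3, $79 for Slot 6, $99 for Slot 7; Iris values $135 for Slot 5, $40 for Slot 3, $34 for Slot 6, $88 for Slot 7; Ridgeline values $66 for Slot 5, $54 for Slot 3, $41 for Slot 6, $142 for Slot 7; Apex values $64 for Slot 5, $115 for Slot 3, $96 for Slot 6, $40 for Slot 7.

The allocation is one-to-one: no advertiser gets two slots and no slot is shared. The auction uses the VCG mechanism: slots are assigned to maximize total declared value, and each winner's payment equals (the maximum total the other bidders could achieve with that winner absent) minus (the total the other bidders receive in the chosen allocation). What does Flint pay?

Efficient allocation: Flint→Slot 3 ($135), Iris→Slot 5 ($135), Ridgeline→Slot 7 ($142), Apex→Slot 6 ($96); total welfare W = $508.
Flint receives Slot 3 at value $135, so the others get W − 135 = $373.
Without Flint: best allocation of the remaining 3 bidders over all 4 slots is Iris→Slot 5 ($135), Ridgeline→Slot 7 ($142), Apex→Slot 3 ($115), total $392.
VCG payment = (others' best without Flint) − (others' welfare with Flint) = 392 − 373 = $19.

Flint pays $19.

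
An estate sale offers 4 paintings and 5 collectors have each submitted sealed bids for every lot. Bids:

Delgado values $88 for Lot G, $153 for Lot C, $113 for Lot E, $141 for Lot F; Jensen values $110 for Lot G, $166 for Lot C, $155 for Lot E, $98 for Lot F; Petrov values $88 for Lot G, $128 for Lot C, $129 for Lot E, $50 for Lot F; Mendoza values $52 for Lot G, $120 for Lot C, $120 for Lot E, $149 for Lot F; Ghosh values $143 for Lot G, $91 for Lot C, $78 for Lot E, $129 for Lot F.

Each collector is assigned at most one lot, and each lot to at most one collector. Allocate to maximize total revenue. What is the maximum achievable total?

Optimal: Ghosh→Lot G ($143), Delgado→Lot C ($153), Jensen→Lot E ($155), Mendoza→Lot F ($149) — total 143+153+155+149 = $600.
Column-greedy (each lot in turn goes to its best remaining collector) gives $587, worse by 13.

Maximum total: $600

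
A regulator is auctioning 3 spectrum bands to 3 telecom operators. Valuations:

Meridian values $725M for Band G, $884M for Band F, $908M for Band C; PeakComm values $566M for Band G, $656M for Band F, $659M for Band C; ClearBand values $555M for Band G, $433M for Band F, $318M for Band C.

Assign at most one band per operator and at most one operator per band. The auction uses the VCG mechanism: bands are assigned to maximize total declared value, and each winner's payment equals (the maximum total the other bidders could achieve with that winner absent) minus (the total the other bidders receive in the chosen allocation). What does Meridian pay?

Efficient allocation: Meridian→Band C ($908M), PeakComm→Band F ($656M), ClearBand→Band G ($555M); total welfare W = $2119M.
Meridian receives Band C at value $908M, so the others get W − 908 = $1211M.
Without Meridian: best allocation of the remaining 2 bidders over all 3 bands is PeakComm→Band C ($659M), ClearBand→Band G ($555M), total $1214M.
VCG payment = (others' best without Meridian) − (others' welfare with Meridian) = 1214 − 1211 = $3M.

Meridian pays $3M.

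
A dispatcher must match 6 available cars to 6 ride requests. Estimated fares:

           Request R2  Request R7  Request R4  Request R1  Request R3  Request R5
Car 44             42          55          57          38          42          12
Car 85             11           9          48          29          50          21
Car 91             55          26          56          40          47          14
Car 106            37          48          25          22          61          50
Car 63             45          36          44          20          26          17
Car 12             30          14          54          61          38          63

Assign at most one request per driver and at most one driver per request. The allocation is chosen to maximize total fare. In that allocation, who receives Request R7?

Optimal: Car 44→Request R7 ($55), Car 85→Request R3 ($50), Car 91→Request R4 ($56), Car 106→Request R5 ($50), Car 63→Request R2 ($45), Car 12→Request R1 ($61) — total 55+50+56+50+45+61 = $317.
Max-entry greedy (repeatedly take the single best remaining cell) gives $301, worse by 16.
Next-best assignment: Car 44→Request R7, Car 85→Request R3, Car 91→Request R2, Car 106→Request R5, Car 63→Request R4, Car 12→Request R1 = $315.
Car 44's own top request is Request R4 ($57), but forcing Car 44→Request R4 and reassigning the rest optimally gives only $309 — worse by 8.

Car 44 receives Request R7.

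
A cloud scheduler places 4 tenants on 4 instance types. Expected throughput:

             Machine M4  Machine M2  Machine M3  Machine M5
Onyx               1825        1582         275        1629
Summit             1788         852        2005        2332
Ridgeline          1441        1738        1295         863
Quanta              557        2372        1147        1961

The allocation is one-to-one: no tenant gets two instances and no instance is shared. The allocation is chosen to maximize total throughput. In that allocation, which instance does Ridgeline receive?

Ridgeline receives Machine M3.

Optimal: Onyx→Machine M4 (1825 ops/s), Summit→Machine M5 (2332 ops/s), Ridgeline→Machine M3 (1295 ops/s), Quanta→Machine M2 (2372 ops/s) — total 1825+2332+1295+2372 = 7824 ops/s.
Column-greedy (each instance in turn goes to its best remaining tenant) gives 7065 ops/s, worse by 759.
Swapping Quanta↔Ridgeline (Quanta→Machine M3 1147 ops/s, Ridgeline→Machine M2 1738 ops/s) loses 782.
Every other assignment is strictly worse.
Ridgeline's own top instance is Machine M2 (1738 ops/s), but forcing Ridgeline→Machine M2 and reassigning the rest optimally gives only 7529 ops/s — worse by 295.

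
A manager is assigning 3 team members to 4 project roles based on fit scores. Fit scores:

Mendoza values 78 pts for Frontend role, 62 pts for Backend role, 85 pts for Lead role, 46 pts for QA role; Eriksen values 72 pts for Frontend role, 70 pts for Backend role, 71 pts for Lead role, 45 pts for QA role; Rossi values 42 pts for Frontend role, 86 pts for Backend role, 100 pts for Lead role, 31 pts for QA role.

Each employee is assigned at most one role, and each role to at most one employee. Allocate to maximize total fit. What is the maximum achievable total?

Optimal: Mendoza→Frontend role (78 pts), Eriksen→Backend role (70 pts), Rossi→Lead role (100 pts) — total 78+70+100 = 248 pts.
Checked against all permutations: 248 pts is optimal.

Max total: 248 pts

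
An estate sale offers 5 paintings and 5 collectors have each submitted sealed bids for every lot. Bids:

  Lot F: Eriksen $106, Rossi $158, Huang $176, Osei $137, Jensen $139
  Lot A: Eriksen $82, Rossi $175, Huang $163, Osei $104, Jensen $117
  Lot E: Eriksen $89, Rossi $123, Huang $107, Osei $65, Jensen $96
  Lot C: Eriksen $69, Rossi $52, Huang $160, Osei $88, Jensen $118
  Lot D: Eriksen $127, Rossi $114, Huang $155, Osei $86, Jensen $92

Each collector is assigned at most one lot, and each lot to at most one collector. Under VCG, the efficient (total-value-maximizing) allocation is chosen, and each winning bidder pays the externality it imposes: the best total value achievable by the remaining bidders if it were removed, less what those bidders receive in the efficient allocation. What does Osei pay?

Osei pays $43.

Efficient allocation: Eriksen→Lot D ($127), Rossi→Lot A ($175), Huang→Lot C ($160), Osei→Lot F ($137), Jensen→Lot E ($96); total welfare W = $695.
Osei receives Lot F at value $137, so the others get W − 137 = $558.
Without Osei: best allocation of the remaining 4 bidders over all 5 lots is Eriksen→Lot D ($127), Rossi→Lot A ($175), Huang→Lot C ($160), Jensen→Lot F ($139), total $601.
VCG payment = (others' best without Osei) − (others' welfare with Osei) = 601 − 558 = $43.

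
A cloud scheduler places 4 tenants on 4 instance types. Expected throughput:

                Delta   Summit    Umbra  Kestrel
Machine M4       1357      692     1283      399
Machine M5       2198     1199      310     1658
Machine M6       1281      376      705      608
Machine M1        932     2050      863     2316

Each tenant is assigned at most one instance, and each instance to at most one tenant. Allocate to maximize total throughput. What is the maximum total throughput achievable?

This is the linear assignment problem.
Optimal: Delta→Machine M6 (1281 ops/s), Summit→Machine M1 (2050 ops/s), Umbra→Machine M4 (1283 ops/s), Kestrel→Machine M5 (1658 ops/s) — total 1281+2050+1283+1658 = 6272 ops/s.
Column-greedy (each instance in turn goes to its best remaining tenant) gives 5770 ops/s, worse by 502.
No other one-to-one assignment exceeds 6272 ops/s.

Maximum total: 6272 ops/s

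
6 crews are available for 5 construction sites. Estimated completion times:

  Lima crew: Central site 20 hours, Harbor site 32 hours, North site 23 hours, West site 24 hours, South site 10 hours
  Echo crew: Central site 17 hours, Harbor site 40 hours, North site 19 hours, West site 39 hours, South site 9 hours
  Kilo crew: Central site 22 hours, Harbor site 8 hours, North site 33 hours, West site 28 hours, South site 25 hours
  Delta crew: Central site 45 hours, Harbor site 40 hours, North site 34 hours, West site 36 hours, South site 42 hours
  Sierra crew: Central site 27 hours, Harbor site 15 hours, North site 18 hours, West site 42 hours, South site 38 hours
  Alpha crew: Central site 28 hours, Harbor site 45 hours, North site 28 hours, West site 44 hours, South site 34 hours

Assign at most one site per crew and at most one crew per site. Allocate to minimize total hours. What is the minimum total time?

Optimal: Alpha crew→Central site (28 hours), Kilo crew→Harbor site (8 hours), Sierra crew→North site (18 hours), Lima crew→West site (24 hours), Echo crew→South site (9 hours) — total 28+8+18+24+9 = 87 hours.
Next-best assignment: Echo crew→Central site, Kilo crew→Harbor site, Sierra crew→North site, Delta crew→West site, Lima crew→South site = 89 hours.

Min total: 87 hours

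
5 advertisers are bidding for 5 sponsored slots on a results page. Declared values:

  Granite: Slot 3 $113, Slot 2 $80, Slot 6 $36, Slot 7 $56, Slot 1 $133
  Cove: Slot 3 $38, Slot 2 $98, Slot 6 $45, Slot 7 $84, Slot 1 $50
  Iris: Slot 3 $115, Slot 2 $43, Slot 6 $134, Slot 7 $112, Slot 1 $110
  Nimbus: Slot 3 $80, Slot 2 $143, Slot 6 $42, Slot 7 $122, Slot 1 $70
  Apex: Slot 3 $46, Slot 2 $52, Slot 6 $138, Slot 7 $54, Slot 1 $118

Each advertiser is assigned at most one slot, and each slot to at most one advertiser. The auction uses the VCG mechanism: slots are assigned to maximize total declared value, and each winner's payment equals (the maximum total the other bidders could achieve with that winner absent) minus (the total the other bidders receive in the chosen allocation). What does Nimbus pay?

Efficient allocation: Granite→Slot 1 ($133), Cove→Slot 7 ($84), Iris→Slot 3 ($115), Nimbus→Slot 2 ($143), Apex→Slot 6 ($138); total welfare W = $613.
Nimbus receives Slot 2 at value $143, so the others get W − 143 = $470.
Without Nimbus: best allocation of the remaining 4 bidders over all 5 slots is Granite→Slot 1 ($133), Cove→Slot 2 ($98), Iris→Slot 3 ($115), Apex→Slot 6 ($138), total $484.
VCG payment = (others' best without Nimbus) − (others' welfare with Nimbus) = 484 − 470 = $14.

Nimbus pays $14.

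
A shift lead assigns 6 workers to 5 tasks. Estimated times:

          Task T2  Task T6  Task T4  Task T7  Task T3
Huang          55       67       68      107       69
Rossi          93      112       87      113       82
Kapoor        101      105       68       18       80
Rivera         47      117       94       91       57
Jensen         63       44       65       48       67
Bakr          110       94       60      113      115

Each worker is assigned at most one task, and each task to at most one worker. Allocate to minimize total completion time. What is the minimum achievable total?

Optimal: Huang→Task T2 (55 min), Jensen→Task T6 (44 min), Bakr→Task T4 (60 min), Kapoor→Task T7 (18 min), Rivera→Task T3 (57 min) — total 55+44+60+18+57 = 234 min.
Column-greedy (each task in turn goes to its cheapest remaining worker) gives 238 min, worse by 4.
Next-best assignment: Rivera→Task T2, Jensen→Task T6, Bakr→Task T4, Kapoor→Task T7, Huang→Task T3 = 238 min.

Min total: 234 min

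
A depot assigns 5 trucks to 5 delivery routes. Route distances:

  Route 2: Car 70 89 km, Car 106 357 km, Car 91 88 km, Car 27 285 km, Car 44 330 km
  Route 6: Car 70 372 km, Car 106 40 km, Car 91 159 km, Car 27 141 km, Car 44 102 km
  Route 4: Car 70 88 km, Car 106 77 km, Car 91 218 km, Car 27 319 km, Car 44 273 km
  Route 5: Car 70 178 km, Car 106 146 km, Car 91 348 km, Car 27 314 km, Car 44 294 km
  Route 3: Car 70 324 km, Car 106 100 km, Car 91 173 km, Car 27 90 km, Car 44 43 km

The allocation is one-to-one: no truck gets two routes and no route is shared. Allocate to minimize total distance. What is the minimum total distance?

Optimal: Car 70→Route 4 (88 km), Car 106→Route 5 (146 km), Car 91→Route 2 (88 km), Car 27→Route 6 (141 km), Car 44→Route 3 (43 km) — total 88+146+88+141+43 = 506 km.
Column-greedy (each route in turn goes to its cheapest remaining truck) gives 600 km, worse by 94.
Next-best assignment: Car 70→Route 4, Car 106→Route 5, Car 91→Route 2, Car 27→Route 3, Car 44→Route 6 = 514 km.
Every other assignment is strictly worse.

Minimum total: 506 km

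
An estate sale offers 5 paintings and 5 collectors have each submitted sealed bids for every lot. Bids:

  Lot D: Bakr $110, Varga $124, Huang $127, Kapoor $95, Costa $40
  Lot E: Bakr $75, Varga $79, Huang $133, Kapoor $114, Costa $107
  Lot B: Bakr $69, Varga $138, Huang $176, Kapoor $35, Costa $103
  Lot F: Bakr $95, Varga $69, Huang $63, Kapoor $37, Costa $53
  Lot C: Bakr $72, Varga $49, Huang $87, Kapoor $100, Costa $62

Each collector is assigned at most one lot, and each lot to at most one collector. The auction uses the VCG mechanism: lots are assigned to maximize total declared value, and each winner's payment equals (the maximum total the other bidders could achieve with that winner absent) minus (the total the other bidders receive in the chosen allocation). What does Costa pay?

Efficient allocation: Bakr→Lot F ($95), Varga→Lot D ($124), Huang→Lot B ($176), Kapoor→Lot C ($100), Costa→Lot E ($107); total welfare W = $602.
Costa receives Lot E at value $107, so the others get W − 107 = $495.
Without Costa: best allocation of the remaining 4 bidders over all 5 lots is Bakr→Lot F ($95), Varga→Lot D ($124), Huang→Lot B ($176), Kapoor→Lot E ($114), total $509.
VCG payment = (others' best without Costa) − (others' welfare with Costa) = 509 − 495 = $14.

Costa pays $14.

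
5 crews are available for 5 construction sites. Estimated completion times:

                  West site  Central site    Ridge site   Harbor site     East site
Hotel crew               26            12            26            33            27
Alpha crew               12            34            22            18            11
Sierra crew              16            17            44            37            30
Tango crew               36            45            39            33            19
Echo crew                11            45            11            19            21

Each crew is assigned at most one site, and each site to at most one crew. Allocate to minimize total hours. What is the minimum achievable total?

Optimal: Hotel crew→Central site (12 hours), Alpha crew→Harbor site (18 hours), Sierra crew→West site (16 hours), Tango crew→East site (19 hours), Echo crew→Ridge site (11 hours) — total 12+18+16+19+11 = 76 hours.
Column-greedy (each site in turn goes to its cheapest remaining crew) gives 108 hours, worse by 32.

Min total: 76 hours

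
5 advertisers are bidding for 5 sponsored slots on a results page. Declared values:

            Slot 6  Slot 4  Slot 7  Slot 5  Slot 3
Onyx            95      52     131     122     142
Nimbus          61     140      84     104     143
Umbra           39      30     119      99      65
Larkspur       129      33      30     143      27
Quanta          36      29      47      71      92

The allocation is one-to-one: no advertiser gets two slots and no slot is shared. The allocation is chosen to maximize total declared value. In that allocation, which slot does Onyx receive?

Onyx receives Slot 5.

Optimal: Onyx→Slot 5 ($122), Nimbus→Slot 4 ($140), Umbra→Slot 7 ($119), Larkspur→Slot 6 ($129), Quanta→Slot 3 ($92) — total 122+140+119+129+92 = $602.
Max-entry greedy (repeatedly take the single best remaining cell) gives $485, worse by 117.
Checked against all permutations: $602 is optimal.
Onyx's own top slot is Slot 3 ($142), but forcing Onyx→Slot 3 and reassigning the rest optimally gives only $601 — worse by 1.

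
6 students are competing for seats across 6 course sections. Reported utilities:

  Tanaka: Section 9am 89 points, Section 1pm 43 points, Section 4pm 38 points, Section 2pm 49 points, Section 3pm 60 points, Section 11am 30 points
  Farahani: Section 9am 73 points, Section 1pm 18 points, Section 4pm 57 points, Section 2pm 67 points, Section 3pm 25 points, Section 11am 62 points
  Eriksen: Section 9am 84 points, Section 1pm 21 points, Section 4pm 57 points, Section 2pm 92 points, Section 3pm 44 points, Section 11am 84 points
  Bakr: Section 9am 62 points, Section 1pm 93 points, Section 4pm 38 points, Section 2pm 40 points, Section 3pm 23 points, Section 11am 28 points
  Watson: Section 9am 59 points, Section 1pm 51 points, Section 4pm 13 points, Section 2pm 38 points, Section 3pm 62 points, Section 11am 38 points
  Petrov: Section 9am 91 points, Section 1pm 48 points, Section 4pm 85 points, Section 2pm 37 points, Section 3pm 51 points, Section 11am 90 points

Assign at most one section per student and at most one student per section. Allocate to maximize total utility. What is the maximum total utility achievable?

Maximum total: 483 points

Optimal: Tanaka→Section 9am (89 points), Farahani→Section 4pm (57 points), Eriksen→Section 2pm (92 points), Bakr→Section 1pm (93 points), Watson→Section 3pm (62 points), Petrov→Section 11am (90 points) — total 89+57+92+93+62+90 = 483 points.
Column-greedy (each section in turn goes to its best remaining student) gives 425 points, worse by 58.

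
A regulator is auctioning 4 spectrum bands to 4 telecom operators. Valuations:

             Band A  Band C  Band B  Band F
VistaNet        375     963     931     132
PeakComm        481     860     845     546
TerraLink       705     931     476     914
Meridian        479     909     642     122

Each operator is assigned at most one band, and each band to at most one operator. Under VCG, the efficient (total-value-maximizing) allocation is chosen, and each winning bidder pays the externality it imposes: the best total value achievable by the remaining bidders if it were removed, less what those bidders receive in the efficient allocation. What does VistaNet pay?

Efficient allocation: VistaNet→Band B ($931M), PeakComm→Band A ($481M), TerraLink→Band F ($914M), Meridian→Band C ($909M); total welfare W = $3235M.
VistaNet receives Band B at value $931M, so the others get W − 931 = $2304M.
Without VistaNet: best allocation of the remaining 3 bidders over all 4 bands is PeakComm→Band B ($845M), TerraLink→Band F ($914M), Meridian→Band C ($909M), total $2668M.
VCG payment = (others' best without VistaNet) − (others' welfare with VistaNet) = 2668 − 2304 = $364M.

VistaNet pays $364M.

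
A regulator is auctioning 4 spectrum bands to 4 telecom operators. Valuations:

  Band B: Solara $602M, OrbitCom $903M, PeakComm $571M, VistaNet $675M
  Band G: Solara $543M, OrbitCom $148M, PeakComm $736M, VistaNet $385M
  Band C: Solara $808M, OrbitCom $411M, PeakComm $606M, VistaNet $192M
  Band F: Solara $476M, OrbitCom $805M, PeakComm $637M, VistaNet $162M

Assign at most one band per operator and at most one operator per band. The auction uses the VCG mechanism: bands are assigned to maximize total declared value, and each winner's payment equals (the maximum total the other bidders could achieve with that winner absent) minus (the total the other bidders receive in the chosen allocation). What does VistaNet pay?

VistaNet pays $98M.

Efficient allocation: Solara→Band C ($808M), OrbitCom→Band F ($805M), PeakComm→Band G ($736M), VistaNet→Band B ($675M); total welfare W = $3024M.
VistaNet receives Band B at value $675M, so the others get W − 675 = $2349M.
Without VistaNet: best allocation of the remaining 3 bidders over all 4 bands is Solara→Band C ($808M), OrbitCom→Band B ($903M), PeakComm→Band G ($736M), total $2447M.
VCG payment = (others' best without VistaNet) − (others' welfare with VistaNet) = 2447 − 2349 = $98M.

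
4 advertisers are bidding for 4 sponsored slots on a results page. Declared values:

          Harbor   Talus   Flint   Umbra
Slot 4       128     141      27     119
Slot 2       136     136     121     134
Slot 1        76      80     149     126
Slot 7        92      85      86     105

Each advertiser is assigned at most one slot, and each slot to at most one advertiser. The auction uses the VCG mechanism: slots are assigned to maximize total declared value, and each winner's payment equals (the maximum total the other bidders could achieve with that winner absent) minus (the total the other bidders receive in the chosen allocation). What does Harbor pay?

Efficient allocation: Harbor→Slot 2 ($136), Talus→Slot 4 ($141), Flint→Slot 1 ($149), Umbra→Slot 7 ($105); total welfare W = $531.
Harbor receives Slot 2 at value $136, so the others get W − 136 = $395.
Without Harbor: best allocation of the remaining 3 bidders over all 4 slots is Talus→Slot 4 ($141), Flint→Slot 1 ($149), Umbra→Slot 2 ($134), total $424.
VCG payment = (others' best without Harbor) − (others' welfare with Harbor) = 424 − 395 = $29.

Harbor pays $29.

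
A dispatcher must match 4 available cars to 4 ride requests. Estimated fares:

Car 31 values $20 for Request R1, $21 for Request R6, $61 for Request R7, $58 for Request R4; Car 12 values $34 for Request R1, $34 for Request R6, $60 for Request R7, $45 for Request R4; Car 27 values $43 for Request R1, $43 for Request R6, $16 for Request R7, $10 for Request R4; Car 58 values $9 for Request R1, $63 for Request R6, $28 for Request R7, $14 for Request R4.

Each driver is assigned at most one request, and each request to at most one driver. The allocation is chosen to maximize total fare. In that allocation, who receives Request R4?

Optimal: Car 31→Request R4 ($58), Car 12→Request R7 ($60), Car 27→Request R1 ($43), Car 58→Request R6 ($63) — total 58+60+43+63 = $224.
Max-entry greedy (repeatedly take the single best remaining cell) gives $212, worse by 12.
Car 31's own top request is Request R7 ($61), but forcing Car 31→Request R7 and reassigning the rest optimally gives only $212 — worse by 12.

Car 31 receives Request R4.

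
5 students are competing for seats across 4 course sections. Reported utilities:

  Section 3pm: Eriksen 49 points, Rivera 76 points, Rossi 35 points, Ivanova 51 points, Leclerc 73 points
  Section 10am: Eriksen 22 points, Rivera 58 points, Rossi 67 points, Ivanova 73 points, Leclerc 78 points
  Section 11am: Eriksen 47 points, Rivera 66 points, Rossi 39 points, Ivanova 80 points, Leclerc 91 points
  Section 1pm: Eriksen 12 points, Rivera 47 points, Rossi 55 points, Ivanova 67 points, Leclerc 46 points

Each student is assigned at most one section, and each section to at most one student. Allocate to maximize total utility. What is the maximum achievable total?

Maximum total: 301 points

Optimal: Rivera→Section 3pm (76 points), Rossi→Section 10am (67 points), Leclerc→Section 11am (91 points), Ivanova→Section 1pm (67 points) — total 76+67+91+67 = 301 points.
Row-greedy (each student in turn takes its best remaining section) gives 249 points, worse by 52.
Checked against all permutations: 301 points is optimal.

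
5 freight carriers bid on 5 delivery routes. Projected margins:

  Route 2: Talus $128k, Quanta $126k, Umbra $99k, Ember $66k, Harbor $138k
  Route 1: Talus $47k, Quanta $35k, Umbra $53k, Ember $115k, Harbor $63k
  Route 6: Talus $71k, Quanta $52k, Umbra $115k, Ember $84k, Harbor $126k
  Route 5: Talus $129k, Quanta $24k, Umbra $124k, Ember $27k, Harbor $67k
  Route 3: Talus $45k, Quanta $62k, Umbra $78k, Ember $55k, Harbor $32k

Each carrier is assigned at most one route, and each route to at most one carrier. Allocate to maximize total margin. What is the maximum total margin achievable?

This is the linear assignment problem.
Optimal: Talus→Route 5 ($129k), Quanta→Route 2 ($126k), Umbra→Route 3 ($78k), Ember→Route 1 ($115k), Harbor→Route 6 ($126k) — total 129+126+78+115+126 = $574k.
Column-greedy (each route in turn goes to its best remaining carrier) gives $559k, worse by 15.
Next-best assignment: Talus→Route 5, Quanta→Route 3, Umbra→Route 6, Ember→Route 1, Harbor→Route 2 = $559k.

Max total: $574k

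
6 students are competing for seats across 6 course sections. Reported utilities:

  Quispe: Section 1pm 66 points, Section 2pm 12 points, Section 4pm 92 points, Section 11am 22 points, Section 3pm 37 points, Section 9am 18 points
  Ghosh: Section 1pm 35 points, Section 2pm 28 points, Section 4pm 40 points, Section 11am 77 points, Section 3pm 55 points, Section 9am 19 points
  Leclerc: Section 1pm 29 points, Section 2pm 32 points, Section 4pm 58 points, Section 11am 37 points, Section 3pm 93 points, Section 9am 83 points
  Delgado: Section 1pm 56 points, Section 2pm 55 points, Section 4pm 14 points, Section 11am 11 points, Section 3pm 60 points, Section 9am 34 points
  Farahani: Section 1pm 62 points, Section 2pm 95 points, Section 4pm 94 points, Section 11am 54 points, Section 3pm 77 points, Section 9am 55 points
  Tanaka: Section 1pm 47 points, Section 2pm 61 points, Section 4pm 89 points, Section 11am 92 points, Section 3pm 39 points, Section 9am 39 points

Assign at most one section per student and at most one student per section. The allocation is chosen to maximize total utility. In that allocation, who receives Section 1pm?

This is the linear assignment problem.
Optimal: Quispe→Section 4pm (92 points), Ghosh→Section 3pm (55 points), Leclerc→Section 9am (83 points), Delgado→Section 1pm (56 points), Farahani→Section 2pm (95 points), Tanaka→Section 11am (92 points) — total 92+55+83+56+95+92 = 473 points.
Column-greedy (each section in turn goes to its best remaining student) gives 454 points, worse by 19.
Checked against all permutations: 473 points is optimal.
Delgado's own top section is Section 3pm (60 points), but forcing Delgado→Section 3pm and reassigning the rest optimally gives only 470 points — worse by 3.

Delgado receives Section 1pm.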